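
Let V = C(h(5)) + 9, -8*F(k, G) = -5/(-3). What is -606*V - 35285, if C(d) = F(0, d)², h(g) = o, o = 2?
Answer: -3913469/96 ≈ -40765.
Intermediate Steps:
h(g) = 2
F(k, G) = -5/24 (F(k, G) = -(-5)/(8*(-3)) = -(-5)*(-1)/(8*3) = -⅛*5/3 = -5/24)
C(d) = 25/576 (C(d) = (-5/24)² = 25/576)
V = 5209/576 (V = 25/576 + 9 = 5209/576 ≈ 9.0434)
-606*V - 35285 = -606*5209/576 - 35285 = -526109/96 - 35285 = -3913469/96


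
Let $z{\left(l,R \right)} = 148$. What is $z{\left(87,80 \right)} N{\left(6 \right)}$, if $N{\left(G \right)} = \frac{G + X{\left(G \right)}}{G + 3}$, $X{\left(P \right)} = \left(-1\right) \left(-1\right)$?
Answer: $\frac{1036}{9} \approx 115.11$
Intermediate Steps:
$X{\left(P \right)} = 1$
$N{\left(G \right)} = \frac{1 + G}{3 + G}$ ($N{\left(G \right)} = \frac{G + 1}{G + 3} = \frac{1 + G}{3 + G}$)
$z{\left(87,80 \right)} N{\left(6 \right)} = 148 \frac{1 + 6}{3 + 6} = 148 \cdot \frac{1}{9} \cdot 7 = 148 \cdot \frac{7}{9} = \frac{1036}{9}$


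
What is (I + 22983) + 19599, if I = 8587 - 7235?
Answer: 43934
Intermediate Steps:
I = 1352
(I + 22983) + 19599 = (1352 + 22983) + 19599 = 24335 + 19599 = 43934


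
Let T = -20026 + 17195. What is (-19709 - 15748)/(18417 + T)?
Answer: -35457/15586 ≈ -2.2749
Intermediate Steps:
T = -2831
(-19709 - 15748)/(18417 + T) = (-19709 - 15748)/(18417 - 2831) = -35457/15586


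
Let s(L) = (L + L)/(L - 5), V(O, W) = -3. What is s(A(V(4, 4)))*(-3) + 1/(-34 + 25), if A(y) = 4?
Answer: 215/9 ≈ 23.889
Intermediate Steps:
s(L) = 2*L/(-5 + L) (s(L) = (2*L)/(-5 + L) = 2*L/(-5 + L))
s(A(V(4, 4)))*(-3) + 1/(-34 + 25) = (2*4/(-5 + 4))*(-3) + 1/(-34 + 25) = (2*4/(-1))*(-3) + 1/(-9) = (2*4*(-1))*(-3) - 1/9 = -8*(-3) - 1/9 = 24 - 1/9 = 215/9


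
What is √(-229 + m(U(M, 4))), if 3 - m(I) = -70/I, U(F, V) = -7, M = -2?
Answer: 2*I*√59 ≈ 15.362*I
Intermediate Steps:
m(I) = 3 + 70/I (m(I) = 3 - (-70)/I = 3 + 70/I)
√(-229 + m(U(M, 4))) = √(-229 + (3 + 70/(-7))) = √(-229 + (3 + 70*(-⅐))) = √(-229 + (3 - 10)) = √(-229 - 7) = √(-236) = 2*I*√59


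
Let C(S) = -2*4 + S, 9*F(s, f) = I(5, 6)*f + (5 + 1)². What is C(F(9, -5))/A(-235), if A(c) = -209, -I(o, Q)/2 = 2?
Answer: 16/1881 ≈ 0.0085061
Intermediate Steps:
I(o, Q) = -4 (I(o, Q) = -2*2 = -4)
F(s, f) = 4 - 4*f/9 (F(s, f) = (-4*f + (5 + 1)²)/9 = (-4*f + 6²)/9 = (-4*f + 36)/9 = (36 - 4*f)/9 = 4 - 4*f/9)
C(S) = -8 + S
C(F(9, -5))/A(-235) = (-8 + (4 - 4/9*(-5)))/(-209) = (-8 + (4 + 20/9))*(-1/209) = (-8 + 56/9)*(-1/209) = -16/9*(-1/209) = 16/1881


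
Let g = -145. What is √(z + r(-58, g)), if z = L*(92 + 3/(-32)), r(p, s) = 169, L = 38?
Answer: √58583/4 ≈ 60.510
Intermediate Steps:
z = 55879/16 (z = 38*(92 + 3/(-32)) = 38*(92 + 3*(-1/32)) = 38*(92 - 3/32) = 38*(2941/32) = 55879/16 ≈ 3492.4)
√(z + r(-58, g)) = √(55879/16 + 169) = √(58583/16) = √58583/4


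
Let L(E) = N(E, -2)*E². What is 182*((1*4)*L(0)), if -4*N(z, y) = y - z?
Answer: 0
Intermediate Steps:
N(z, y) = -y/4 + z/4 (N(z, y) = -(y - z)/4 = -y/4 + z/4)
L(E) = E²*(½ + E/4) (L(E) = (-¼*(-2) + E/4)*E² = (½ + E/4)*E² = E²*(½ + E/4))
182*((1*4)*L(0)) = 182*((1*4)*((¼)*0²*(2 + 0))) = 182*(4*((¼)*0*2)) = 182*(4*0) = 182*0 = 0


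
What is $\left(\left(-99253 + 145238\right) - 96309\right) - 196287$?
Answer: $-246611$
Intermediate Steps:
$\left(\left(-99253 + 145238\right) - 96309\right) - 196287 = \left(45985 - 96309\right) - 196287 = -50324 - 196287 = -246611$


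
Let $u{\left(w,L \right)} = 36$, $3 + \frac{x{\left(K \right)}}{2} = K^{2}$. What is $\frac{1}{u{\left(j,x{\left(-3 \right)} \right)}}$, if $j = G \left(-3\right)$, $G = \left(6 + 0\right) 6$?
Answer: $\frac{1}{36} \approx 0.027778$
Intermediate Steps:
$G = 36$ ($G = 6 \cdot 6 = 36$)
$x{\left(K \right)} = -6 + 2 K^{2}$
$j = -108$ ($j = 36 \left(-3\right) = -108$)
$\frac{1}{u{\left(j,x{\left(-3 \right)} \right)}} = \frac{1}{36}$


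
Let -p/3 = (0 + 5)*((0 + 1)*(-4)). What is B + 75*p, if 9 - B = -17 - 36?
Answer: 4562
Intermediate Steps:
B = 62 (B = 9 - (-17 - 36) = 9 - 1*(-53) = 9 + 53 = 62)
p = 60 (p = -3*(0 + 5)*(0 + 1)*(-4) = -15*1*(-4) = -15*(-4) = -3*(-20) = 60)
B + 75*p = 62 + 75*60 = 62 + 4500 = 4562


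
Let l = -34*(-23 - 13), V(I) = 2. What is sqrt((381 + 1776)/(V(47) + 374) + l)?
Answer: sqrt(43463814)/188 ≈ 35.068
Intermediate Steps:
l = 1224 (l = -34*(-36) = 1224)
sqrt((381 + 1776)/(V(47) + 374) + l) = sqrt((381 + 1776)/(2 + 374) + 1224) = sqrt(2157/376 + 1224) = sqrt(462381/376) = sqrt(43463814)/188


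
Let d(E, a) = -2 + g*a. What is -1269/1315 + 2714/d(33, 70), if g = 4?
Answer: 1608064/182785 ≈ 8.7976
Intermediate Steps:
d(E, a) = -2 + 4*a
-1269/1315 + 2714/d(33, 70) = -1269/1315 + 2714/(-2 + 4*70) = -1269*1/1315 + 2714/(-2 + 280) = -1269/1315 + 2714/278 = -1269/1315 + 2714*(1/278) = -1269/1315 + 1357/139 = 1608064/182785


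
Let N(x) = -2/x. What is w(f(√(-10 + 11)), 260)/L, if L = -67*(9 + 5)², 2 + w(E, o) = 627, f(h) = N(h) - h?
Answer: -625/13132 ≈ -0.047594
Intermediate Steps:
f(h) = -h - 2/h (f(h) = -2/h - h = -h - 2/h)
w(E, o) = 625 (w(E, o) = -2 + 627 = 625)
L = -13132 (L = -67*14² = -67*196 = -13132)
w(f(√(-10 + 11)), 260)/L = 625/(-13132) = 625*(-1/13132) = -625/13132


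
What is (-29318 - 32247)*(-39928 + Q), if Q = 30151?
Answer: 601921005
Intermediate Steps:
(-29318 - 32247)*(-39928 + Q) = (-29318 - 32247)*(-39928 + 30151) = -61565*(-9777) = 601921005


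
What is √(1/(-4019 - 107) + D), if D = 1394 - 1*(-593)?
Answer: 3*√3758493054/4126 ≈ 44.576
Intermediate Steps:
D = 1987 (D = 1394 + 593 = 1987)
√(1/(-4019 - 107) + D) = √(1/(-4019 - 107) + 1987) = √(1/(-4126) + 1987) = √(-1/4126 + 1987) = √(8198361/4126) = 3*√3758493054/4126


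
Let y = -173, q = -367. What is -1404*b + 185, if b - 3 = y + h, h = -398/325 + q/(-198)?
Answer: 65445049/275 ≈ 2.3798e+5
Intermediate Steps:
h = 40471/64350 (h = -398/325 - 367/(-198) = -398*1/325 - 367*(-1/198) = -398/325 + 367/198 = 40471/64350 ≈ 0.62892)
b = -10899029/64350 (b = 3 + (-173 + 40471/64350) = 3 - 11092079/64350 = -10899029/64350 ≈ -169.37)
-1404*b + 185 = -1404*(-10899029/64350) + 185 = 65394174/275 + 185 = 65445049/275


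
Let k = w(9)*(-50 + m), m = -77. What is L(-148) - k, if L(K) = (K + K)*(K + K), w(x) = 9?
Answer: 88759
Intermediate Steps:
L(K) = 4*K² (L(K) = (2*K)*(2*K) = 4*K²)
k = -1143 (k = 9*(-50 - 77) = 9*(-127) = -1143)
L(-148) - k = 4*(-148)² - 1*(-1143) = 4*21904 + 1143 = 87616 + 1143 = 88759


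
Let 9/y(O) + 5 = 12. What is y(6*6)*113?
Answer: 1017/7 ≈ 145.29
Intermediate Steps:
y(O) = 9/7 (y(O) = 9/(-5 + 12) = 9/7)
y(6*6)*113 = (9/7)*113 = 1017/7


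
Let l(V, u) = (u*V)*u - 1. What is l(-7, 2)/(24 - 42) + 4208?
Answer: 75773/18 ≈ 4209.6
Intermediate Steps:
l(V, u) = -1 + V*u² (l(V, u) = (V*u)*u - 1 = V*u² - 1 = -1 + V*u²)
l(-7, 2)/(24 - 42) + 4208 = (-1 - 7*2²)/(24 - 42) + 4208 = (-1 - 7*4)/(-18) + 4208 = (-1 - 28)*(-1/18) + 4208 = -29*(-1/18) + 4208 = 29/18 + 4208 = 75773/18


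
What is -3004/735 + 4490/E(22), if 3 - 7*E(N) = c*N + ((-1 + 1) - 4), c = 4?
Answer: -7781458/19845 ≈ -392.11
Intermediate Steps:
E(N) = 1 - 4*N/7 (E(N) = 3/7 - (4*N + ((-1 + 1) - 4))/7 = 3/7 - (4*N + (0 - 4))/7 = 3/7 - (4*N - 4)/7 = 3/7 - (-4 + 4*N)/7 = 3/7 + (4/7 - 4*N/7) = 1 - 4*N/7)
-3004/735 + 4490/E(22) = -3004/735 + 4490/(1 - 4/7*22) = -3004*1/735 + 4490/(1 - 88/7) = -3004/735 + 4490/(-81/7) = -3004/735 + 4490*(-7/81) = -3004/735 - 31430/81 = -7781458/19845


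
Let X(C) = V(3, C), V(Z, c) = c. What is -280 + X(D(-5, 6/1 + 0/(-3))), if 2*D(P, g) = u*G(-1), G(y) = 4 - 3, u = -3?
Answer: -563/2 ≈ -281.50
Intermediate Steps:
G(y) = 1
D(P, g) = -3/2 (D(P, g) = (-3*1)/2 = (½)*(-3) = -3/2)
X(C) = C
-280 + X(D(-5, 6/1 + 0/(-3))) = -280 - 3/2 = -563/2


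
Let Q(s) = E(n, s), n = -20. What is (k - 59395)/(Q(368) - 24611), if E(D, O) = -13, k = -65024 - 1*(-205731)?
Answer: -1694/513 ≈ -3.3021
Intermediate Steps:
k = 140707 (k = -65024 + 205731 = 140707)
Q(s) = -13
(k - 59395)/(Q(368) - 24611) = (140707 - 59395)/(-13 - 24611) = 81312/(-24624) = 81312*(-1/24624) = -1694/513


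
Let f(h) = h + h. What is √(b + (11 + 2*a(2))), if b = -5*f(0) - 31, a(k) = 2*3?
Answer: 2*I*√2 ≈ 2.8284*I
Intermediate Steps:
a(k) = 6
f(h) = 2*h
b = -31 (b = -10*0 - 31 = -5*0 - 31 = 0 - 31 = -31)
√(b + (11 + 2*a(2))) = √(-31 + (11 + 2*6)) = √(-31 + (11 + 12)) = √(-31 + 23) = √(-8) = 2*I*√2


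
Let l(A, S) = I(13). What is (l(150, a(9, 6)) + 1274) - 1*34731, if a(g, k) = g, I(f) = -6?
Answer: -33463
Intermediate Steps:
l(A, S) = -6
(l(150, a(9, 6)) + 1274) - 1*34731 = (-6 + 1274) - 1*34731 = 1268 - 34731 = -33463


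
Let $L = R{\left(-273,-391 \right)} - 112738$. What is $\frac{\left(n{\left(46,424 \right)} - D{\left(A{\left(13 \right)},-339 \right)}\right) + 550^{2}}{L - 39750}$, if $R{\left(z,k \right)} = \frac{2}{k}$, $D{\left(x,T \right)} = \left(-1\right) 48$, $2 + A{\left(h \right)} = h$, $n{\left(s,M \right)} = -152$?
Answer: $- \frac{59118418}{29811405} \approx -1.9831$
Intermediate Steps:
$A{\left(h \right)} = -2 + h$
$D{\left(x,T \right)} = -48$
$L = - \frac{44080560}{391}$ ($L = \frac{2}{-391} - 112738 = 2 \left(- \frac{1}{391}\right) - 112738 = - \frac{2}{391} - 112738 = - \frac{44080560}{391} \approx -1.1274 \cdot 10^{5}$)
$\frac{\left(n{\left(46,424 \right)} - D{\left(A{\left(13 \right)},-339 \right)}\right) + 550^{2}}{L - 39750} = \frac{\left(-152 - -48\right) + 550^{2}}{- \frac{44080560}{391} - 39750} = \frac{\left(-152 + 48\right) + 302500}{- \frac{59622810}{391}} = \left(-104 + 302500\right) \left(- \frac{391}{59622810}\right) = 302396 \left(- \frac{391}{59622810}\right) = - \frac{59118418}{29811405}$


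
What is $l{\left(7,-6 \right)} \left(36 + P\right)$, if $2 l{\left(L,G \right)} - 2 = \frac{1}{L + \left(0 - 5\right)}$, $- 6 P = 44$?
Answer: $\frac{215}{6} \approx 35.833$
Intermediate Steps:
$P = - \frac{22}{3}$ ($P = \left(- \frac{1}{6}\right) 44 = - \frac{22}{3} \approx -7.3333$)
$l{\left(L,G \right)} = 1 + \frac{1}{2 \left(-5 + L\right)}$ ($l{\left(L,G \right)} = 1 + \frac{1}{2 \left(L + \left(0 - 5\right)\right)} = 1 + \frac{1}{2 \left(L - 5\right)} = 1 + \frac{1}{2 \left(-5 + L\right)}$)
$l{\left(7,-6 \right)} \left(36 + P\right) = \frac{- \frac{9}{2} + 7}{-5 + 7} \left(36 - \frac{22}{3}\right) = \frac{1}{2} \cdot \frac{5}{2} \cdot \frac{86}{3} = \frac{5}{4} \cdot \frac{86}{3} = \frac{215}{6}$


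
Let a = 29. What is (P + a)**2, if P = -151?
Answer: 14884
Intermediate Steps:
(P + a)**2 = (-151 + 29)**2 = (-122)**2 = 14884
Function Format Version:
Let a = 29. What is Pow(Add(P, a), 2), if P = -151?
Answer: 14884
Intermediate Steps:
Pow(Add(P, a), 2) = Pow(Add(-151, 29), 2) = Pow(-122, 2) = 14884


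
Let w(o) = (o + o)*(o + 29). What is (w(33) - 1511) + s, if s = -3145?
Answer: -564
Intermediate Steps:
w(o) = 2*o*(29 + o) (w(o) = (2*o)*(29 + o) = 2*o*(29 + o))
(w(33) - 1511) + s = (2*33*(29 + 33) - 1511) - 3145 = (2*33*62 - 1511) - 3145 = (4092 - 1511) - 3145 = 2581 - 3145 = -564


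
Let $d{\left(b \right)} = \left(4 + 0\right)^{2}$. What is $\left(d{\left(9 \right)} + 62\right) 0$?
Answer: $0$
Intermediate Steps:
$d{\left(b \right)} = 16$ ($d{\left(b \right)} = 4^{2} = 16$)
$\left(d{\left(9 \right)} + 62\right) 0 = \left(16 + 62\right) 0 = 78 \cdot 0 = 0$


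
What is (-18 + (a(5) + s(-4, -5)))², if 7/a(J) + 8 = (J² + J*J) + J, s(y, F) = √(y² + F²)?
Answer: 794490/2209 - 1678*√41/47 ≈ 131.06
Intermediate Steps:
s(y, F) = √(F² + y²)
a(J) = 7/(-8 + J + 2*J²) (a(J) = 7/(-8 + ((J² + J*J) + J)) = 7/(-8 + ((J² + J²) + J)) = 7/(-8 + (2*J² + J)) = 7/(-8 + (J + 2*J²)) = 7/(-8 + J + 2*J²))
(-18 + (a(5) + s(-4, -5)))² = (-18 + (7/(-8 + 5 + 2*5²) + √((-5)² + (-4)²)))² = (-18 + (7/(-8 + 5 + 2*25) + √(25 + 16)))² = (-18 + (7/(-8 + 5 + 50) + √41))² = (-18 + (7/47 + √41))² = (-839/47 + √41)²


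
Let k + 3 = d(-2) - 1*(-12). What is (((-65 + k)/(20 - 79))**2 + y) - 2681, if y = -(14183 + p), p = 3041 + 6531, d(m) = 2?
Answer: -92020800/3481 ≈ -26435.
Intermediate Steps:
k = 11 (k = -3 + (2 - 1*(-12)) = -3 + (2 + 12) = -3 + 14 = 11)
p = 9572
y = -23755 (y = -(14183 + 9572) = -1*23755 = -23755)
(((-65 + k)/(20 - 79))**2 + y) - 2681 = (((-65 + 11)/(20 - 79))**2 - 23755) - 2681 = ((-54/(-59))**2 - 23755) - 2681 = ((-54*(-1/59))**2 - 23755) - 2681 = ((54/59)**2 - 23755) - 2681 = (2916/3481 - 23755) - 2681 = -82688239/3481 - 2681 = -92020800/3481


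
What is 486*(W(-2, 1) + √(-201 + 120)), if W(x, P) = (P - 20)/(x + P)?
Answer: 9234 + 4374*I ≈ 9234.0 + 4374.0*I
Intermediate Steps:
W(x, P) = (-20 + P)/(P + x)
486*(W(-2, 1) + √(-201 + 120)) = 486*((-20 + 1)/(1 - 2) + √(-201 + 120)) = 486*(-19/(-1) + √(-81)) = 486*(-1*(-19) + 9*I) = 486*(19 + 9*I) = 9234 + 4374*I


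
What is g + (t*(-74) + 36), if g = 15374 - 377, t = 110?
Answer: 6893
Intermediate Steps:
g = 14997
g + (t*(-74) + 36) = 14997 + (110*(-74) + 36) = 14997 + (-8140 + 36) = 14997 - 8104 = 6893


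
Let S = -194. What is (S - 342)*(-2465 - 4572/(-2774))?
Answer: 1831334584/1387 ≈ 1.3204e+6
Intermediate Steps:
(S - 342)*(-2465 - 4572/(-2774)) = (-194 - 342)*(-2465 - 4572/(-2774)) = -536*(-2465 - 4572*(-1/2774)) = -536*(-2465 + 2286/1387) = -536*(-3416669/1387) = 1831334584/1387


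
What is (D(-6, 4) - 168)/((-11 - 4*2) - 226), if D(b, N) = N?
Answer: 164/245 ≈ 0.66939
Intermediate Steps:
(D(-6, 4) - 168)/((-11 - 4*2) - 226) = (4 - 168)/((-11 - 4*2) - 226) = -164/((-11 - 8) - 226) = -164/(-19 - 226) = -164/(-245) = -164*(-1/245) = 164/245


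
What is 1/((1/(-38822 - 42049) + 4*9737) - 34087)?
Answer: 80871/393113930 ≈ 0.00020572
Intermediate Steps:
1/((1/(-38822 - 42049) + 4*9737) - 34087) = 1/((1/(-80871) + 38948) - 34087) = 1/((-1/80871 + 38948) - 34087) = 1/(3149763707/80871 - 34087) = 1/(393113930/80871) = 80871/393113930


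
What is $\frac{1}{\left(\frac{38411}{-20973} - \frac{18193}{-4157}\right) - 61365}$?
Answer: $- \frac{87184761}{5349870971503} \approx -1.6297 \cdot 10^{-5}$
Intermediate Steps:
$\frac{1}{\left(\frac{38411}{-20973} - \frac{18193}{-4157}\right) - 61365} = \frac{1}{\left(38411 \left(- \frac{1}{20973}\right) - - \frac{18193}{4157}\right) - 61365} = \frac{1}{\left(- \frac{38411}{20973} + \frac{18193}{4157}\right) - 61365} = \frac{1}{\frac{221887262}{87184761} - 61365} = \frac{1}{- \frac{5349870971503}{87184761}} = - \frac{87184761}{5349870971503}$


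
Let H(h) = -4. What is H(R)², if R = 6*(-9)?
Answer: 16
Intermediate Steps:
R = -54
H(R)² = (-4)² = 16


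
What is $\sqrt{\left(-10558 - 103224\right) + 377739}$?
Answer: $\sqrt{263957} \approx 513.77$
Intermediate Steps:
$\sqrt{\left(-10558 - 103224\right) + 377739} = \sqrt{-113782 + 377739} = \sqrt{263957}$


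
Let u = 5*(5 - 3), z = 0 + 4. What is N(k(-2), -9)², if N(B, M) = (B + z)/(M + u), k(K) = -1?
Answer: 9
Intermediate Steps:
z = 4
u = 10 (u = 5*2 = 10)
N(B, M) = (4 + B)/(10 + M) (N(B, M) = (B + 4)/(M + 10) = (4 + B)/(10 + M))
N(k(-2), -9)² = ((4 - 1)/(10 - 9))² = (3/1)² = (1*3)² = 3² = 9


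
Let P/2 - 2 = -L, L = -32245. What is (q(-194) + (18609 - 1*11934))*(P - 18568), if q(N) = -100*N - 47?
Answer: 1195361928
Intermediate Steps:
q(N) = -47 - 100*N
P = 64494 (P = 4 + 2*(-1*(-32245)) = 4 + 2*32245 = 4 + 64490 = 64494)
(q(-194) + (18609 - 1*11934))*(P - 18568) = ((-47 - 100*(-194)) + (18609 - 1*11934))*(64494 - 18568) = ((-47 + 19400) + (18609 - 11934))*45926 = (19353 + 6675)*45926 = 26028*45926 = 1195361928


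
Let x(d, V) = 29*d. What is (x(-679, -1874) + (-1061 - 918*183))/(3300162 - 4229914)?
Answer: 94373/464876 ≈ 0.20301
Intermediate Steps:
(x(-679, -1874) + (-1061 - 918*183))/(3300162 - 4229914) = (29*(-679) + (-1061 - 918*183))/(3300162 - 4229914) = (-19691 + (-1061 - 167994))/(-929752) = (-19691 - 169055)*(-1/929752) = -188746*(-1/929752) = 94373/464876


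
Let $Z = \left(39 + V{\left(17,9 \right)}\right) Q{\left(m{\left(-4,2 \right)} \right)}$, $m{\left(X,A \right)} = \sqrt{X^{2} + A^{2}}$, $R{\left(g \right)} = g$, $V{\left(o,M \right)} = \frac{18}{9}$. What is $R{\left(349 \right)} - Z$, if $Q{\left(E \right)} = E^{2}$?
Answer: $-471$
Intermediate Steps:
$V{\left(o,M \right)} = 2$ ($V{\left(o,M \right)} = 18 \cdot \frac{1}{9} = 2$)
$m{\left(X,A \right)} = \sqrt{A^{2} + X^{2}}$
$Z = 820$ ($Z = \left(39 + 2\right) \left(\sqrt{2^{2} + \left(-4\right)^{2}}\right)^{2} = 41 \left(\sqrt{4 + 16}\right)^{2} = 41 \left(\sqrt{20}\right)^{2} = 41 \left(2 \sqrt{5}\right)^{2} = 41 \cdot 20 = 820$)
$R{\left(349 \right)} - Z = 349 - 820 = -471$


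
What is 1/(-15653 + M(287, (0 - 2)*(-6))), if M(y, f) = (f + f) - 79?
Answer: -1/15708 ≈ -6.3662e-5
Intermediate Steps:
M(y, f) = -79 + 2*f (M(y, f) = 2*f - 79 = -79 + 2*f)
1/(-15653 + M(287, (0 - 2)*(-6))) = 1/(-15653 + (-79 + 2*((0 - 2)*(-6)))) = 1/(-15653 + (-79 + 2*(-2*(-6)))) = 1/(-15653 + (-79 + 2*12)) = 1/(-15653 + (-79 + 24)) = 1/(-15653 - 55) = 1/(-15708) = -1/15708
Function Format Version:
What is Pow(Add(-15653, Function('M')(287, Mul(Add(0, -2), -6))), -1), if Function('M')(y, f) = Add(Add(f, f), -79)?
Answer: Rational(-1, 15708) ≈ -6.3662e-5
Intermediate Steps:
Function('M')(y, f) = Add(-79, Mul(2, f)) (Function('M')(y, f) = Add(Mul(2, f), -79) = Add(-79, Mul(2, f)))
Pow(Add(-15653, Function('M')(287, Mul(Add(0, -2), -6))), -1) = Pow(Add(-15653, Add(-79, Mul(2, Mul(Add(0, -2), -6)))), -1) = Pow(Add(-15653, Add(-79, Mul(2, Mul(-2, -6)))), -1) = Pow(Add(-15653, Add(-79, Mul(2, 12))), -1) = Pow(Add(-15653, Add(-79, 24)), -1) = Pow(Add(-15653, -55), -1) = Pow(-15708, -1) = Rational(-1, 15708)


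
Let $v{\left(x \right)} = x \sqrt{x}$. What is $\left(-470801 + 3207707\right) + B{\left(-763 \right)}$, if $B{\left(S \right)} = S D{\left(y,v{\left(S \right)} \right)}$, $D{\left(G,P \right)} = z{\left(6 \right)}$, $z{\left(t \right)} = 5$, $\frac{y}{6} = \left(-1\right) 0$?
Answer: $2733091$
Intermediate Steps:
$y = 0$ ($y = 6 \left(\left(-1\right) 0\right) = 6 \cdot 0 = 0$)
$v{\left(x \right)} = x^{\frac{3}{2}}$
$D{\left(G,P \right)} = 5$
$B{\left(S \right)} = 5 S$ ($B{\left(S \right)} = S 5 = 5 S$)
$\left(-470801 + 3207707\right) + B{\left(-763 \right)} = \left(-470801 + 3207707\right) + 5 \left(-763\right) = 2736906 - 3815 = 2733091$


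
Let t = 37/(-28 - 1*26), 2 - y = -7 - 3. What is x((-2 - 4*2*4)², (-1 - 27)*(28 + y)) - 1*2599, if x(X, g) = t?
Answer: -140383/54 ≈ -2599.7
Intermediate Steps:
y = 12 (y = 2 - (-7 - 3) = 2 - 1*(-10) = 2 + 10 = 12)
t = -37/54 (t = 37/(-28 - 26) = 37/(-54) = 37*(-1/54) = -37/54 ≈ -0.68519)
x(X, g) = -37/54
x((-2 - 4*2*4)², (-1 - 27)*(28 + y)) - 1*2599 = -37/54 - 1*2599 = -37/54 - 2599 = -140383/54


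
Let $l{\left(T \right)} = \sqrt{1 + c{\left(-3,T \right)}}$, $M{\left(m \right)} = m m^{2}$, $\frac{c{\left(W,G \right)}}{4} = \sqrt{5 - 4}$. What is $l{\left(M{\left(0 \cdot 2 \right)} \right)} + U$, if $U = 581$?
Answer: $581 + \sqrt{5} \approx 583.24$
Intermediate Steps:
$c{\left(W,G \right)} = 4$ ($c{\left(W,G \right)} = 4 \sqrt{5 - 4} = 4 \sqrt{1} = 4 \cdot 1 = 4$)
$M{\left(m \right)} = m^{3}$
$l{\left(T \right)} = \sqrt{5}$ ($l{\left(T \right)} = \sqrt{1 + 4} = \sqrt{5}$)
$l{\left(M{\left(0 \cdot 2 \right)} \right)} + U = \sqrt{5} + 581 = 581 + \sqrt{5}$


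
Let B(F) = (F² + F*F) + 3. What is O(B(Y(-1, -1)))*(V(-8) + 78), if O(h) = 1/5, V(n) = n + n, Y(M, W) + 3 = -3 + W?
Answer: 62/5 ≈ 12.400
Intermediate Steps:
Y(M, W) = -6 + W (Y(M, W) = -3 + (-3 + W) = -6 + W)
B(F) = 3 + 2*F² (B(F) = (F² + F²) + 3 = 2*F² + 3 = 3 + 2*F²)
V(n) = 2*n
O(h) = ⅕
O(B(Y(-1, -1)))*(V(-8) + 78) = (2*(-8) + 78)/5 = (-16 + 78)/5 = (⅕)*62 = 62/5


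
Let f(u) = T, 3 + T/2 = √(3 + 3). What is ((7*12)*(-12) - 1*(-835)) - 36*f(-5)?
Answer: 43 - 72*√6 ≈ -133.36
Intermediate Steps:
T = -6 + 2*√6 (T = -6 + 2*√(3 + 3) = -6 + 2*√6 ≈ -1.1010)
f(u) = -6 + 2*√6
((7*12)*(-12) - 1*(-835)) - 36*f(-5) = ((7*12)*(-12) - 1*(-835)) - 36*(-6 + 2*√6) = (84*(-12) + 835) + (216 - 72*√6) = (-1008 + 835) + (216 - 72*√6) = -173 + (216 - 72*√6) = 43 - 72*√6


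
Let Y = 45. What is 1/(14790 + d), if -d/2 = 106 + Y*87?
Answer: 1/6748 ≈ 0.00014819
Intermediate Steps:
d = -8042 (d = -2*(106 + 45*87) = -2*(106 + 3915) = -2*4021 = -8042)
1/(14790 + d) = 1/(14790 - 8042) = 1/6748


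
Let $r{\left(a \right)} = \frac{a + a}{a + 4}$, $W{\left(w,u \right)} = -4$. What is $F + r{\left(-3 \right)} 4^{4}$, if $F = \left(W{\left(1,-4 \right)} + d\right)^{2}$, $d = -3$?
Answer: $-1487$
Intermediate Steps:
$r{\left(a \right)} = \frac{2 a}{4 + a}$
$F = 49$ ($F = \left(-4 - 3\right)^{2} = \left(-7\right)^{2} = 49$)
$F + r{\left(-3 \right)} 4^{4} = 49 + 2 \left(-3\right) \frac{1}{4 - 3} \cdot 4^{4} = 49 + 2 \left(-3\right) 1^{-1} \cdot 256 = 49 + 2 \left(-3\right) 1 \cdot 256 = 49 - 1536 = -1487$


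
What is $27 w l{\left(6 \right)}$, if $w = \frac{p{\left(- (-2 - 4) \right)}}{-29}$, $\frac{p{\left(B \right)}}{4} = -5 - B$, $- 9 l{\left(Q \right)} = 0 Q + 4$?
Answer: $- \frac{528}{29} \approx -18.207$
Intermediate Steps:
$l{\left(Q \right)} = - \frac{4}{9}$ ($l{\left(Q \right)} = - \frac{0 Q + 4}{9} = - \frac{0 + 4}{9} = \left(- \frac{1}{9}\right) 4 = - \frac{4}{9}$)
$p{\left(B \right)} = -20 - 4 B$ ($p{\left(B \right)} = 4 \left(-5 - B\right) = -20 - 4 B$)
$w = \frac{44}{29}$ ($w = \frac{-20 - 4 \left(- (-2 - 4)\right)}{-29} = \left(-20 - 4 \left(\left(-1\right) \left(-6\right)\right)\right) \left(- \frac{1}{29}\right) = \left(-20 - 24\right) \left(- \frac{1}{29}\right) = \left(-44\right) \left(- \frac{1}{29}\right) = \frac{44}{29} \approx 1.5172$)
$27 w l{\left(6 \right)} = 27 \cdot \frac{44}{29} \left(- \frac{4}{9}\right) = \frac{1188}{29} \left(- \frac{4}{9}\right) = - \frac{528}{29}$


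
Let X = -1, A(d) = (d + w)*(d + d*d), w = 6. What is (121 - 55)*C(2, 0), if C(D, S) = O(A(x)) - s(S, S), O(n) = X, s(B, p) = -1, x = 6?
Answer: 0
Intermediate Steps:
A(d) = (6 + d)*(d + d²) (A(d) = (d + 6)*(d + d*d) = (6 + d)*(d + d²))
O(n) = -1
C(D, S) = 0 (C(D, S) = -1 - 1*(-1) = -1 + 1 = 0)
(121 - 55)*C(2, 0) = (121 - 55)*0 = 66*0 = 0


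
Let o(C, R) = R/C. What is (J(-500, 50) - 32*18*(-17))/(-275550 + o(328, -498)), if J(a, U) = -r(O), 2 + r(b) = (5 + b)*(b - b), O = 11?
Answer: -1606216/45190449 ≈ -0.035543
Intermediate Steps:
r(b) = -2 (r(b) = -2 + (5 + b)*(b - b) = -2 + (5 + b)*0 = -2 + 0 = -2)
J(a, U) = 2 (J(a, U) = -1*(-2) = 2)
(J(-500, 50) - 32*18*(-17))/(-275550 + o(328, -498)) = (2 - 32*18*(-17))/(-275550 - 498/328) = (2 - 576*(-17))/(-275550 - 498*1/328) = (2 + 9792)/(-275550 - 249/164) = 9794/(-45190449/164) = 9794*(-164/45190449) = -1606216/45190449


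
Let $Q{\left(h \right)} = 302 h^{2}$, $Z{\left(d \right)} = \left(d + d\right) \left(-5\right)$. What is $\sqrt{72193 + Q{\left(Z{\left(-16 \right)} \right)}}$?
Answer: $\sqrt{7803393} \approx 2793.5$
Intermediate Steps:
$Z{\left(d \right)} = - 10 d$ ($Z{\left(d \right)} = 2 d \left(-5\right) = - 10 d$)
$\sqrt{72193 + Q{\left(Z{\left(-16 \right)} \right)}} = \sqrt{72193 + 302 \left(\left(-10\right) \left(-16\right)\right)^{2}} = \sqrt{72193 + 302 \cdot 160^{2}} = \sqrt{72193 + 302 \cdot 25600} = \sqrt{72193 + 7731200} = \sqrt{7803393}$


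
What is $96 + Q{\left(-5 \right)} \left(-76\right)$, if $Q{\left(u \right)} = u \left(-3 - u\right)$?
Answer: $856$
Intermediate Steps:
$96 + Q{\left(-5 \right)} \left(-76\right) = 96 + \left(-1\right) \left(-5\right) \left(3 - 5\right) \left(-76\right) = 96 + \left(-1\right) \left(-5\right) \left(-2\right) \left(-76\right) = 96 - -760 = 96 + 760 = 856$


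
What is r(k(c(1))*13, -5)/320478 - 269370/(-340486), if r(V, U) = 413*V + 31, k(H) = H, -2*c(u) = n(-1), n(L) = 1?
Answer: 28474559753/36372757436 ≈ 0.78285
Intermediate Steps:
c(u) = -½ (c(u) = -½*1 = -½)
r(V, U) = 31 + 413*V
r(k(c(1))*13, -5)/320478 - 269370/(-340486) = (31 + 413*(-½*13))/320478 - 269370/(-340486) = (31 + 413*(-13/2))*(1/320478) - 269370*(-1/340486) = (31 - 5369/2)*(1/320478) + 134685/170243 = -5307/2*1/320478 + 134685/170243 = -1769/213652 + 134685/170243 = 28474559753/36372757436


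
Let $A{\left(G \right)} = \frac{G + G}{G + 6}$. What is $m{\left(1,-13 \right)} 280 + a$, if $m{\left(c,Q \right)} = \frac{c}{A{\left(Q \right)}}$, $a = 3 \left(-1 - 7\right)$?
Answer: $\frac{668}{13} \approx 51.385$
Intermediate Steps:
$A{\left(G \right)} = \frac{2 G}{6 + G}$
$a = -24$ ($a = 3 \left(-8\right) = -24$)
$m{\left(c,Q \right)} = \frac{c \left(6 + Q\right)}{2 Q}$ ($m{\left(c,Q \right)} = \frac{c}{2 Q \frac{1}{6 + Q}} = c \frac{6 + Q}{2 Q} = \frac{c \left(6 + Q\right)}{2 Q}$)
$m{\left(1,-13 \right)} 280 + a = \frac{1}{2} \cdot 1 \frac{1}{-13} \left(6 - 13\right) 280 - 24 = \frac{1}{2} \cdot 1 \left(- \frac{1}{13}\right) \left(-7\right) 280 - 24 = \frac{7}{26} \cdot 280 - 24 = \frac{980}{13} - 24 = \frac{668}{13}$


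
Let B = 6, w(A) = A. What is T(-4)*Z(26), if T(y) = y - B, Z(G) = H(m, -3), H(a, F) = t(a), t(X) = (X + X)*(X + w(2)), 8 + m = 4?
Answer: -160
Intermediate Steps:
m = -4 (m = -8 + 4 = -4)
t(X) = 2*X*(2 + X) (t(X) = (X + X)*(X + 2) = (2*X)*(2 + X) = 2*X*(2 + X))
H(a, F) = 2*a*(2 + a)
Z(G) = 16 (Z(G) = 2*(-4)*(2 - 4) = 2*(-4)*(-2) = 16)
T(y) = -6 + y (T(y) = y - 1*6 = y - 6 = -6 + y)
T(-4)*Z(26) = (-6 - 4)*16 = -10*16 = -160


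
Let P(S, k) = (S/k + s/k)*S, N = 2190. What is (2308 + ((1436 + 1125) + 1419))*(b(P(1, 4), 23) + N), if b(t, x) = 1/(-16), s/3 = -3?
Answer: 13770327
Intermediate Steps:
s = -9 (s = 3*(-3) = -9)
P(S, k) = S*(-9/k + S/k) (P(S, k) = (S/k - 9/k)*S = (-9/k + S/k)*S = S*(-9/k + S/k))
b(t, x) = -1/16
(2308 + ((1436 + 1125) + 1419))*(b(P(1, 4), 23) + N) = (2308 + ((1436 + 1125) + 1419))*(-1/16 + 2190) = (2308 + (2561 + 1419))*(35039/16) = (2308 + 3980)*(35039/16) = 6288*(35039/16) = 13770327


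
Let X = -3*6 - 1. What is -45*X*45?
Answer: 38475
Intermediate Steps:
X = -19 (X = -18 - 1 = -19)
-45*X*45 = -45*(-19)*45 = 855*45 = 38475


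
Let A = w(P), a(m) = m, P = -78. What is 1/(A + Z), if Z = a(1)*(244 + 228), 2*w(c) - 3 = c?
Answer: 2/869 ≈ 0.0023015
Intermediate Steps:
w(c) = 3/2 + c/2
A = -75/2 (A = 3/2 + (½)*(-78) = 3/2 - 39 = -75/2 ≈ -37.500)
Z = 472 (Z = 1*(244 + 228) = 1*472 = 472)
1/(A + Z) = 1/(-75/2 + 472) = 1/(869/2) = 2/869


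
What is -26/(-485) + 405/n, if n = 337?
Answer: 205187/163445 ≈ 1.2554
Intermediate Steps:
-26/(-485) + 405/n = -26/(-485) + 405/337 = -26*(-1/485) + 405*(1/337) = 26/485 + 405/337 = 205187/163445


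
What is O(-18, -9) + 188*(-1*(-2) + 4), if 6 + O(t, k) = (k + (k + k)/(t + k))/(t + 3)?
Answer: 10103/9 ≈ 1122.6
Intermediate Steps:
O(t, k) = -6 + (k + 2*k/(k + t))/(3 + t) (O(t, k) = -6 + (k + (k + k)/(t + k))/(t + 3) = -6 + (k + (2*k)/(k + t))/(3 + t) = -6 + (k + 2*k/(k + t))/(3 + t))
O(-18, -9) + 188*(-1*(-2) + 4) = ((-9)² - 18*(-18) - 16*(-9) - 6*(-18)² - 5*(-9)*(-18))/((-18)² + 3*(-9) + 3*(-18) - 9*(-18)) + 188*(-1*(-2) + 4) = (81 + 324 + 144 - 6*324 - 810)/(324 - 27 - 54 + 162) + 188*(2 + 4) = (81 + 324 + 144 - 1944 - 810)/405 + 188*6 = (1/405)*(-2205) + 1128 = -49/9 + 1128 = 10103/9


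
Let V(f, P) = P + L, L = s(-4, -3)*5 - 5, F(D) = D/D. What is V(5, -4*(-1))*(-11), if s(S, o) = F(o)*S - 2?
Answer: 341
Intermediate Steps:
F(D) = 1
s(S, o) = -2 + S (s(S, o) = 1*S - 2 = S - 2 = -2 + S)
L = -35 (L = (-2 - 4)*5 - 5 = -6*5 - 5 = -30 - 5 = -35)
V(f, P) = -35 + P (V(f, P) = P - 35 = -35 + P)
V(5, -4*(-1))*(-11) = (-35 - 4*(-1))*(-11) = (-35 + 4)*(-11) = -31*(-11) = 341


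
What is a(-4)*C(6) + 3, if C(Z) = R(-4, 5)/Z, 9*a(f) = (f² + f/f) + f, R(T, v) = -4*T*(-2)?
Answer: -127/27 ≈ -4.7037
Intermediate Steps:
R(T, v) = 8*T
a(f) = ⅑ + f/9 + f²/9 (a(f) = ((f² + f/f) + f)/9 = ((f² + 1) + f)/9 = ((1 + f²) + f)/9 = (1 + f + f²)/9 = ⅑ + f/9 + f²/9)
C(Z) = -32/Z (C(Z) = (8*(-4))/Z = -32/Z)
a(-4)*C(6) + 3 = (⅑ + (⅑)*(-4) + (⅑)*(-4)²)*(-32/6) + 3 = (⅑ - 4/9 + (⅑)*16)*(-32*⅙) + 3 = (⅑ - 4/9 + 16/9)*(-16/3) + 3 = (13/9)*(-16/3) + 3 = -208/27 + 3 = -127/27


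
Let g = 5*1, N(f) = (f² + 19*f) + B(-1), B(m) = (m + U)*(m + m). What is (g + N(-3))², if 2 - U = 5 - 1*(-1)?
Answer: 1089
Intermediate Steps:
U = -4 (U = 2 - (5 - 1*(-1)) = 2 - (5 + 1) = 2 - 1*6 = 2 - 6 = -4)
B(m) = 2*m*(-4 + m) (B(m) = (m - 4)*(m + m) = (-4 + m)*(2*m) = 2*m*(-4 + m))
N(f) = 10 + f² + 19*f (N(f) = (f² + 19*f) + 2*(-1)*(-4 - 1) = (f² + 19*f) + 2*(-1)*(-5) = (f² + 19*f) + 10 = 10 + f² + 19*f)
g = 5
(g + N(-3))² = (5 + (10 + (-3)² + 19*(-3)))² = (5 + (10 + 9 - 57))² = (5 - 38)² = (-33)² = 1089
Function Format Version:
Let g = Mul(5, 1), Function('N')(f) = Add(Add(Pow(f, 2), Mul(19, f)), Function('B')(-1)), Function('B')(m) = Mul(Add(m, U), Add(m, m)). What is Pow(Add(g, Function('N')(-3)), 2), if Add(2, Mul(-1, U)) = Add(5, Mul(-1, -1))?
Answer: 1089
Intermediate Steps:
U = -4 (U = Add(2, Mul(-1, Add(5, Mul(-1, -1)))) = Add(2, Mul(-1, Add(5, 1))) = Add(2, Mul(-1, 6)) = Add(2, -6) = -4)
Function('B')(m) = Mul(2, m, Add(-4, m)) (Function('B')(m) = Mul(Add(m, -4), Add(m, m)) = Mul(Add(-4, m), Mul(2, m)) = Mul(2, m, Add(-4, m)))
Function('N')(f) = Add(10, Pow(f, 2), Mul(19, f)) (Function('N')(f) = Add(Add(Pow(f, 2), Mul(19, f)), Mul(2, -1, Add(-4, -1))) = Add(Add(Pow(f, 2), Mul(19, f)), Mul(2, -1, -5)) = Add(Add(Pow(f, 2), Mul(19, f)), 10) = Add(10, Pow(f, 2), Mul(19, f)))
g = 5
Pow(Add(g, Function('N')(-3)), 2) = Pow(Add(5, Add(10, Pow(-3, 2), Mul(19, -3))), 2) = Pow(Add(5, Add(10, 9, -57)), 2) = Pow(Add(5, -38), 2) = Pow(-33, 2) = 1089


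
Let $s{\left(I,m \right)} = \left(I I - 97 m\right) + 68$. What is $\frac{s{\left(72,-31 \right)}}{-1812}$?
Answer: $- \frac{2753}{604} \approx -4.5579$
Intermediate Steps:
$s{\left(I,m \right)} = 68 + I^{2} - 97 m$ ($s{\left(I,m \right)} = \left(I^{2} - 97 m\right) + 68 = 68 + I^{2} - 97 m$)
$\frac{s{\left(72,-31 \right)}}{-1812} = \frac{68 + 72^{2} - -3007}{-1812} = \left(68 + 5184 + 3007\right) \left(- \frac{1}{1812}\right) = 8259 \left(- \frac{1}{1812}\right) = - \frac{2753}{604}$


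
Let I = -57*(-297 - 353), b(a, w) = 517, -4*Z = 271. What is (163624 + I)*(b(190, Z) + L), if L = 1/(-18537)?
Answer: 1923184965272/18537 ≈ 1.0375e+8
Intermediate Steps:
Z = -271/4 (Z = -1/4*271 = -271/4 ≈ -67.750)
L = -1/18537 ≈ -5.3946e-5
I = 37050 (I = -57*(-650) = 37050)
(163624 + I)*(b(190, Z) + L) = (163624 + 37050)*(517 - 1/18537) = 200674*(9583628/18537) = 1923184965272/18537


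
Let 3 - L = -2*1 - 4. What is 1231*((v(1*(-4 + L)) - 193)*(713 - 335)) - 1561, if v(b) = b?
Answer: -87481345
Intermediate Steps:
L = 9 (L = 3 - (-2*1 - 4) = 3 - (-2 - 4) = 3 - 1*(-6) = 3 + 6 = 9)
1231*((v(1*(-4 + L)) - 193)*(713 - 335)) - 1561 = 1231*((1*(-4 + 9) - 193)*(713 - 335)) - 1561 = 1231*((1*5 - 193)*378) - 1561 = 1231*((5 - 193)*378) - 1561 = 1231*(-188*378) - 1561 = 1231*(-71064) - 1561 = -87479784 - 1561 = -87481345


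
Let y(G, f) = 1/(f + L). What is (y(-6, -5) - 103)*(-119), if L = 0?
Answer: 61404/5 ≈ 12281.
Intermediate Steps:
y(G, f) = 1/f (y(G, f) = 1/(f + 0) = 1/f)
(y(-6, -5) - 103)*(-119) = (1/(-5) - 103)*(-119) = (-⅕ - 103)*(-119) = -516/5*(-119) = 61404/5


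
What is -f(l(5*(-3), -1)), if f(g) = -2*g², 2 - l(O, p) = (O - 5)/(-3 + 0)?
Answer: 392/9 ≈ 43.556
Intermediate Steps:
l(O, p) = ⅓ + O/3 (l(O, p) = 2 - (O - 5)/(-3 + 0) = 2 - (-5 + O)/(-3) = 2 - (-5 + O)*(-1)/3 = 2 - (5/3 - O/3) = 2 + (-5/3 + O/3) = ⅓ + O/3)
-f(l(5*(-3), -1)) = -(-2)*(⅓ + (5*(-3))/3)² = -(-2)*(⅓ + (⅓)*(-15))² = -(-2)*(⅓ - 5)² = -(-2)*(-14/3)² = -(-2)*196/9 = -1*(-392/9) = 392/9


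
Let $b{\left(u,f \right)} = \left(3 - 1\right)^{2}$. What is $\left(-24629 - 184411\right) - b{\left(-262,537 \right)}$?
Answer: $-209044$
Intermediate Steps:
$b{\left(u,f \right)} = 4$ ($b{\left(u,f \right)} = 2^{2} = 4$)
$\left(-24629 - 184411\right) - b{\left(-262,537 \right)} = \left(-24629 - 184411\right) - 4 = -209040 - 4 = -209044$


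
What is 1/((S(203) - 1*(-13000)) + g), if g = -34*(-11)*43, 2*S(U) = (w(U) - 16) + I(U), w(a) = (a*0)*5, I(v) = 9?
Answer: 2/58157 ≈ 3.4390e-5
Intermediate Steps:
w(a) = 0 (w(a) = 0*5 = 0)
S(U) = -7/2 (S(U) = ((0 - 16) + 9)/2 = (-16 + 9)/2 = (½)*(-7) = -7/2)
g = 16082 (g = 374*43 = 16082)
1/((S(203) - 1*(-13000)) + g) = 1/((-7/2 - 1*(-13000)) + 16082) = 1/((-7/2 + 13000) + 16082) = 1/(25993/2 + 16082) = 1/(58157/2) = 2/58157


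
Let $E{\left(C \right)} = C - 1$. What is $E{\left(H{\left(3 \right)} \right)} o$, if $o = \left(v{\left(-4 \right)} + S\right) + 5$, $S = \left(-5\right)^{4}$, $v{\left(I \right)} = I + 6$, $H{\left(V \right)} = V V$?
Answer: $5056$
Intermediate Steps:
$H{\left(V \right)} = V^{2}$
$E{\left(C \right)} = -1 + C$
$v{\left(I \right)} = 6 + I$
$S = 625$
$o = 632$ ($o = \left(\left(6 - 4\right) + 625\right) + 5 = \left(2 + 625\right) + 5 = 627 + 5 = 632$)
$E{\left(H{\left(3 \right)} \right)} o = \left(-1 + 3^{2}\right) 632 = \left(-1 + 9\right) 632 = 8 \cdot 632 = 5056$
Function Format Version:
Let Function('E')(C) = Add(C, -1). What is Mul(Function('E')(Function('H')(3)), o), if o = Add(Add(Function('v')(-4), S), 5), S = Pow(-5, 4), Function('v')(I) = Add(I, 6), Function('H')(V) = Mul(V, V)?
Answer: 5056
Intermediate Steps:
Function('H')(V) = Pow(V, 2)
Function('E')(C) = Add(-1, C)
Function('v')(I) = Add(6, I)
S = 625
o = 632 (o = Add(Add(Add(6, -4), 625), 5) = Add(Add(2, 625), 5) = Add(627, 5) = 632)
Mul(Function('E')(Function('H')(3)), o) = Mul(Add(-1, Pow(3, 2)), 632) = Mul(Add(-1, 9), 632) = Mul(8, 632) = 5056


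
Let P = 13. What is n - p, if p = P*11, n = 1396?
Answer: 1253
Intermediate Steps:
p = 143 (p = 13*11 = 143)
n - p = 1396 - 1*143 = 1396 - 143 = 1253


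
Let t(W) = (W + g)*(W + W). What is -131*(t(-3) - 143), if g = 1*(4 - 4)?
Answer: 16375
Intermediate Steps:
g = 0 (g = 1*0 = 0)
t(W) = 2*W² (t(W) = (W + 0)*(W + W) = W*(2*W) = 2*W²)
-131*(t(-3) - 143) = -131*(2*(-3)² - 143) = -131*(2*9 - 143) = -131*(18 - 143) = -131*(-125) = 16375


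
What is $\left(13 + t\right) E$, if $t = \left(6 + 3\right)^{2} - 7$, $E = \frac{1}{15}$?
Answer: $\frac{29}{5} \approx 5.8$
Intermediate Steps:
$E = \frac{1}{15} \approx 0.066667$
$t = 74$ ($t = 9^{2} - 7 = 81 - 7 = 74$)
$\left(13 + t\right) E = \left(13 + 74\right) \frac{1}{15} = 87 \cdot \frac{1}{15} = \frac{29}{5}$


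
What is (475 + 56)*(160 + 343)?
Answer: 267093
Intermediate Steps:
(475 + 56)*(160 + 343) = 531*503 = 267093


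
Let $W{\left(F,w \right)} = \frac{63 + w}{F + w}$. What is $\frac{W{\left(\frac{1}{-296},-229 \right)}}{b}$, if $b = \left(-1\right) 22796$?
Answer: $- \frac{12284}{386306715} \approx -3.1799 \cdot 10^{-5}$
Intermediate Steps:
$b = -22796$
$W{\left(F,w \right)} = \frac{63 + w}{F + w}$
$\frac{W{\left(\frac{1}{-296},-229 \right)}}{b} = \frac{\frac{1}{\frac{1}{-296} - 229} \left(63 - 229\right)}{-22796} = \frac{1}{- \frac{1}{296} - 229} \left(-166\right) \left(- \frac{1}{22796}\right) = \frac{1}{- \frac{67785}{296}} \left(-166\right) \left(- \frac{1}{22796}\right) = \left(- \frac{296}{67785}\right) \left(-166\right) \left(- \frac{1}{22796}\right) = \frac{49136}{67785} \left(- \frac{1}{22796}\right) = - \frac{12284}{386306715}$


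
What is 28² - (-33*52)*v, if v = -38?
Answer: -64424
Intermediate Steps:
28² - (-33*52)*v = 28² - (-33*52)*(-38) = 784 - (-1716)*(-38) = 784 - 1*65208 = 784 - 65208 = -64424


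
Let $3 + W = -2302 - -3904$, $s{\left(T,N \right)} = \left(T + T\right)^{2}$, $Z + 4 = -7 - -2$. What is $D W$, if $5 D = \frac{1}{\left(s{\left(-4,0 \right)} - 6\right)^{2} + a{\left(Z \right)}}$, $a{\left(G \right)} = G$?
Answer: $\frac{1599}{16775} \approx 0.09532$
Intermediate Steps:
$Z = -9$ ($Z = -4 - 5 = -9$)
$s{\left(T,N \right)} = 4 T^{2}$ ($s{\left(T,N \right)} = \left(2 T\right)^{2} = 4 T^{2}$)
$W = 1599$ ($W = -3 - -1602 = -3 + \left(-2302 + 3904\right) = -3 + 1602 = 1599$)
$D = \frac{1}{16775}$ ($D = \frac{1}{5 \left(\left(4 \left(-4\right)^{2} - 6\right)^{2} - 9\right)} = \frac{1}{5 \left(\left(4 \cdot 16 - 6\right)^{2} - 9\right)} = \frac{1}{5 \left(\left(64 - 6\right)^{2} - 9\right)} = \frac{1}{5 \left(58^{2} - 9\right)} = \frac{1}{5 \left(3364 - 9\right)} = \frac{1}{5 \cdot 3355} = \frac{1}{5} \cdot \frac{1}{3355} = \frac{1}{16775} \approx 5.9613 \cdot 10^{-5}$)
$D W = \frac{1}{16775} \cdot 1599 = \frac{1599}{16775}$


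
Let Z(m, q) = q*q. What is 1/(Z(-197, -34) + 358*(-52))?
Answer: -1/17460 ≈ -5.7274e-5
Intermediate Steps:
Z(m, q) = q**2
1/(Z(-197, -34) + 358*(-52)) = 1/((-34)**2 + 358*(-52)) = 1/(1156 - 18616) = 1/(-17460) = -1/17460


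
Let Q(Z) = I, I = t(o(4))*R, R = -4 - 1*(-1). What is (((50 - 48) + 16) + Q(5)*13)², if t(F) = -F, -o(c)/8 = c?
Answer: 1512900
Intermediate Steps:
o(c) = -8*c
R = -3 (R = -4 + 1 = -3)
I = -96 (I = -(-8)*4*(-3) = -1*(-32)*(-3) = 32*(-3) = -96)
Q(Z) = -96
(((50 - 48) + 16) + Q(5)*13)² = (((50 - 48) + 16) - 96*13)² = ((2 + 16) - 1248)² = (18 - 1248)² = (-1230)² = 1512900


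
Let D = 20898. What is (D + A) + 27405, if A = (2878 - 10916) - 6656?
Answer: 33609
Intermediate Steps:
A = -14694 (A = -8038 - 6656 = -14694)
(D + A) + 27405 = (20898 - 14694) + 27405 = 6204 + 27405 = 33609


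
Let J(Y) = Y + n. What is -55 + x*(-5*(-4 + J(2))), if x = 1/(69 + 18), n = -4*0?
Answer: -4775/87 ≈ -54.885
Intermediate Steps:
n = 0
J(Y) = Y (J(Y) = Y + 0 = Y)
x = 1/87 ≈ 0.011494
-55 + x*(-5*(-4 + J(2))) = -55 + (-5*(-4 + 2))/87 = -55 + (-5*(-2))/87 = -55 + (1/87)*10 = -55 + 10/87 = -4775/87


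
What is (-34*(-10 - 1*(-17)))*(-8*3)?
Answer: 5712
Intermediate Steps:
(-34*(-10 - 1*(-17)))*(-8*3) = -34*(-10 + 17)*(-24) = -34*7*(-24) = -238*(-24) = 5712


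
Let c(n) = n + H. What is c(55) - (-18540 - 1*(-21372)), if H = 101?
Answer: -2676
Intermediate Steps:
c(n) = 101 + n (c(n) = n + 101 = 101 + n)
c(55) - (-18540 - 1*(-21372)) = (101 + 55) - (-18540 - 1*(-21372)) = 156 - (-18540 + 21372) = 156 - 1*2832 = 156 - 2832 = -2676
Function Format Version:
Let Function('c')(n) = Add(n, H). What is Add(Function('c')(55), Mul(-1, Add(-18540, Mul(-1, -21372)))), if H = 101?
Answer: -2676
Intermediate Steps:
Function('c')(n) = Add(101, n) (Function('c')(n) = Add(n, 101) = Add(101, n))
Add(Function('c')(55), Mul(-1, Add(-18540, Mul(-1, -21372)))) = Add(Add(101, 55), Mul(-1, Add(-18540, Mul(-1, -21372)))) = Add(156, Mul(-1, Add(-18540, 21372))) = Add(156, Mul(-1, 2832)) = Add(156, -2832) = -2676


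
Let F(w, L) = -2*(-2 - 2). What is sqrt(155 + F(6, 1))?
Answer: sqrt(163) ≈ 12.767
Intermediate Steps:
F(w, L) = 8 (F(w, L) = -2*(-4) = 8)
sqrt(155 + F(6, 1)) = sqrt(155 + 8) = sqrt(163)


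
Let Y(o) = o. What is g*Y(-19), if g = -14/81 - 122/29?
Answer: 195472/2349 ≈ 83.215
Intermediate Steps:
g = -10288/2349 (g = -14*1/81 - 122*1/29 = -14/81 - 122/29 = -10288/2349 ≈ -4.3797)
g*Y(-19) = -10288/2349*(-19) = 195472/2349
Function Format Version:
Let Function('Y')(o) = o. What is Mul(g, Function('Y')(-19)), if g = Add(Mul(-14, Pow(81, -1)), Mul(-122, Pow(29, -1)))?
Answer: Rational(195472, 2349) ≈ 83.215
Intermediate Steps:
g = Rational(-10288, 2349) (g = Add(Mul(-14, Rational(1, 81)), Mul(-122, Rational(1, 29))) = Add(Rational(-14, 81), Rational(-122, 29)) = Rational(-10288, 2349) ≈ -4.3797)
Mul(g, Function('Y')(-19)) = Mul(Rational(-10288, 2349), -19) = Rational(195472, 2349)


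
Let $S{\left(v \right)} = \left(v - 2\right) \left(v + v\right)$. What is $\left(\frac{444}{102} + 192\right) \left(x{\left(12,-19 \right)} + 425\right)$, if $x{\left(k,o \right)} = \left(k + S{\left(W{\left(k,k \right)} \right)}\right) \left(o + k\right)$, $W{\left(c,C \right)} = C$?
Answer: $- \frac{4469582}{17} \approx -2.6292 \cdot 10^{5}$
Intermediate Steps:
$S{\left(v \right)} = 2 v \left(-2 + v\right)$ ($S{\left(v \right)} = \left(-2 + v\right) 2 v = 2 v \left(-2 + v\right)$)
$x{\left(k,o \right)} = \left(k + o\right) \left(k + 2 k \left(-2 + k\right)\right)$ ($x{\left(k,o \right)} = \left(k + 2 k \left(-2 + k\right)\right) \left(o + k\right) = \left(k + 2 k \left(-2 + k\right)\right) \left(k + o\right) = \left(k + o\right) \left(k + 2 k \left(-2 + k\right)\right)$)
$\left(\frac{444}{102} + 192\right) \left(x{\left(12,-19 \right)} + 425\right) = \left(\frac{444}{102} + 192\right) \left(12 \left(12 - 19 + 2 \cdot 12 \left(-2 + 12\right) + 2 \left(-19\right) \left(-2 + 12\right)\right) + 425\right) = \left(444 \cdot \frac{1}{102} + 192\right) \left(12 \left(12 - 19 + 2 \cdot 12 \cdot 10 + 2 \left(-19\right) 10\right) + 425\right) = \left(\frac{74}{17} + 192\right) \left(12 \left(12 - 19 + 240 - 380\right) + 425\right) = \frac{3338 \left(12 \left(-147\right) + 425\right)}{17} = \frac{3338 \left(-1764 + 425\right)}{17} = \frac{3338}{17} \left(-1339\right) = - \frac{4469582}{17}$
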